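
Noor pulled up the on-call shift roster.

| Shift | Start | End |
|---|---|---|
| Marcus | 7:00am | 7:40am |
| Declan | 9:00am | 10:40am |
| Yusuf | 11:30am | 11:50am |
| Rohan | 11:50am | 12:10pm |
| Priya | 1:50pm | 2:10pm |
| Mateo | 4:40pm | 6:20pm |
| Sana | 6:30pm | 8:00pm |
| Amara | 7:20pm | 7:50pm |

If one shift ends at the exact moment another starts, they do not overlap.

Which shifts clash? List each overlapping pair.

Sorted by start: Marcus, Declan, Yusuf, Rohan, Priya, Mateo, Sana, Amara.
Declan starts after Marcus ends — done with Marcus.
Yusuf starts after Declan ends — done with Declan.
Rohan starts exactly when Yusuf ends (back-to-back, no overlap) — done with Yusuf.
Priya starts after Rohan ends — done with Rohan.
Mateo starts after Priya ends — done with Priya.
Sana starts after Mateo ends — done with Mateo.
Amara starts before Sana ends → Sana and Amara overlap.

Amara & Sana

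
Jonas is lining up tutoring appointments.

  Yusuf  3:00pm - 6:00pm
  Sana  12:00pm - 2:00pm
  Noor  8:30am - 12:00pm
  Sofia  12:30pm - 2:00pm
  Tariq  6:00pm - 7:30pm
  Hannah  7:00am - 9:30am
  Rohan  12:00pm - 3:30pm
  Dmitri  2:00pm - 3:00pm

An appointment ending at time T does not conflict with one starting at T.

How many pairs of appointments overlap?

6

Check each pair: they overlap iff neither finishes before the other starts.
Sorted by start: Hannah, Noor, Sana, Rohan, Sofia, Dmitri, Yusuf, Tariq.
Noor starts before Hannah ends → Hannah and Noor overlap.
Sana starts after Hannah ends, so Hannah has no further overlaps.
Sana starts exactly when Noor ends (back-to-back, no overlap), so Noor has no further overlaps.
Rohan starts before Sana ends → Sana and Rohan overlap.
Sofia starts before Sana ends → Sana and Sofia overlap.
Dmitri starts exactly when Sana ends (back-to-back, no overlap), so Sana has no further overlaps.
Sofia starts before Rohan ends → Rohan and Sofia overlap.
Dmitri starts before Rohan ends → Rohan and Dmitri overlap.
Yusuf starts before Rohan ends → Rohan and Yusuf overlap.
Tariq starts after Rohan ends.
Dmitri starts exactly when Sofia ends (back-to-back, no overlap), so Sofia has no further overlaps.
Yusuf starts exactly when Dmitri ends (back-to-back, no overlap), so Dmitri has no further overlaps.
Tariq starts exactly when Yusuf ends (back-to-back, no overlap).
Overlapping pairs: Dmitri & Rohan, Hannah & Noor, Rohan & Sana, Rohan & Sofia, Rohan & Yusuf, Sana & Sofia — 6 in total.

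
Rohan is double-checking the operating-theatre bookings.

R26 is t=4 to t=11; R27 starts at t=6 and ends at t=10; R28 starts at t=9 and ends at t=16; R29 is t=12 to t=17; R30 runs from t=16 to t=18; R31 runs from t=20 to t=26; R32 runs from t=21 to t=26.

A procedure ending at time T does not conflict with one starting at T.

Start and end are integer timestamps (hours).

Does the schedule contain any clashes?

Yes

Sorted by start: R26, R27, R28, R29, R30, R31, R32.
R27 starts before R26 ends → R26 and R27 overlap.
That's a conflict, so the schedule is not conflict-free.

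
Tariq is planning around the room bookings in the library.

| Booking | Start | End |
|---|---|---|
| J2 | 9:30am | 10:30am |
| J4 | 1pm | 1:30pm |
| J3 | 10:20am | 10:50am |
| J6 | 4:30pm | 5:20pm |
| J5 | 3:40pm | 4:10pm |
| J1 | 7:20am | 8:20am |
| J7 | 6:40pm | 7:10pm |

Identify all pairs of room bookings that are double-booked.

J2 & J3

Sorted by start: J1, J2, J3, J4, J5, J6, J7.
J2 starts after J1 ends — done with J1.
J3 starts before J2 ends → J2 and J3 overlap.
J4 starts after J2 ends — done with J2.
J4 starts after J3 ends — done with J3.
J5 starts after J4 ends — done with J4.
J6 starts after J5 ends — done with J5.
J7 starts after J6 ends.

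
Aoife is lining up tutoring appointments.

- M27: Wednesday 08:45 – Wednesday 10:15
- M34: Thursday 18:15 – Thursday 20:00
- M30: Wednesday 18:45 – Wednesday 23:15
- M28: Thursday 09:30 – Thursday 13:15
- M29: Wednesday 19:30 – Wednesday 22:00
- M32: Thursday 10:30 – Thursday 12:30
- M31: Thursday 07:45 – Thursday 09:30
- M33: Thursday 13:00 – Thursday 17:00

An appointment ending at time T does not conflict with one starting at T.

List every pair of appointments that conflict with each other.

Two intervals overlap when each starts before the other ends.
Sorted by start: M27, M30, M29, M31, M28, M32, M33, M34.
M30 starts after M27 ends, so nothing later overlaps M27 either.
M29 starts before M30 ends → M30 and M29 overlap.
M31 starts after M30 ends, so nothing later overlaps M30 either.
M31 starts after M29 ends, so nothing later overlaps M29 either.
M28 starts exactly when M31 ends (back-to-back, no overlap), so nothing later overlaps M31 either.
M32 starts before M28 ends → M28 and M32 overlap.
M33 starts before M28 ends → M28 and M33 overlap.
M34 starts after M28 ends.
M33 starts after M32 ends, so nothing later overlaps M32 either.
M34 starts after M33 ends.

M28 & M32, M28 & M33, M29 & M30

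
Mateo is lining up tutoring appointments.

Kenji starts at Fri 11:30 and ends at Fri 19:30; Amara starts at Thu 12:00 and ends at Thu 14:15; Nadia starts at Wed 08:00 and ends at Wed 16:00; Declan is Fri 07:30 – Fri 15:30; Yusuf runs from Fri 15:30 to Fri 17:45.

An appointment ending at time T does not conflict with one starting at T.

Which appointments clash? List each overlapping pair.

Declan & Kenji, Kenji & Yusuf

Sorted by start: Nadia, Amara, Declan, Kenji, Yusuf.
Amara starts after Nadia ends, so nothing later overlaps Nadia either.
Declan starts after Amara ends, so nothing later overlaps Amara either.
Kenji starts before Declan ends → Declan and Kenji overlap.
Yusuf starts exactly when Declan ends (back-to-back, no overlap).
Yusuf starts before Kenji ends → Kenji and Yusuf overlap.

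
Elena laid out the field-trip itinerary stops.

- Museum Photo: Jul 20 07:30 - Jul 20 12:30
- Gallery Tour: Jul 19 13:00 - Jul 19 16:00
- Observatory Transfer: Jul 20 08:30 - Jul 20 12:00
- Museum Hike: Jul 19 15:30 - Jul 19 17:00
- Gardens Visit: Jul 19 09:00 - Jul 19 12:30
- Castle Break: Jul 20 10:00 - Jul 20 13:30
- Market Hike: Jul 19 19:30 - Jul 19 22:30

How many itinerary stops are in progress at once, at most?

Walk through starts and ends in time order (an end at T is processed before a start at T):
Jul 19 09:00 start Gardens Visit → 1
Jul 19 12:30 end Gardens Visit → 0
Jul 19 13:00 start Gallery Tour → 1
Jul 19 15:30 start Museum Hike → 2
Jul 19 16:00 end Gallery Tour → 1
Jul 19 17:00 end Museum Hike → 0
Jul 19 19:30 start Market Hike → 1
Jul 19 22:30 end Market Hike → 0
Jul 20 07:30 start Museum Photo → 1
Jul 20 08:30 start Observatory Transfer → 2
Jul 20 10:00 start Castle Break → 3
Jul 20 12:00 end Observatory Transfer → 2
Jul 20 12:30 end Museum Photo → 1
Jul 20 13:30 end Castle Break → 0
Peak is 3, at Jul 20 10:00 (Castle Break, Museum Photo, Observatory Transfer).

3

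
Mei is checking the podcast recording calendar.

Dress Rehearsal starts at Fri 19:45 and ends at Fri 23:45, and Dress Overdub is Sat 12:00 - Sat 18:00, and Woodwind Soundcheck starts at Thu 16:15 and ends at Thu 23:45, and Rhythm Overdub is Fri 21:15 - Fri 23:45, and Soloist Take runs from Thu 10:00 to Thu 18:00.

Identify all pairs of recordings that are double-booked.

Dress Rehearsal & Rhythm Overdub, Soloist Take & Woodwind Soundcheck

Sorted by start: Soloist Take, Woodwind Soundcheck, Dress Rehearsal, Rhythm Overdub, Dress Overdub.
Woodwind Soundcheck starts before Soloist Take ends → Soloist Take and Woodwind Soundcheck overlap.
Dress Rehearsal starts after Soloist Take ends, so nothing later overlaps Soloist Take either.
Dress Rehearsal starts after Woodwind Soundcheck ends, so nothing later overlaps Woodwind Soundcheck either.
Rhythm Overdub starts before Dress Rehearsal ends → Dress Rehearsal and Rhythm Overdub overlap.
Dress Overdub starts after Dress Rehearsal ends.
Dress Overdub starts after Rhythm Overdub ends.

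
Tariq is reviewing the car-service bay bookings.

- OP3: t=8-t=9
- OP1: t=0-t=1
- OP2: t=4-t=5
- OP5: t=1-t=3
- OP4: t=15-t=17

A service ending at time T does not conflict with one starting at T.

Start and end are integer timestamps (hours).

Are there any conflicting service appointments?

No

Two intervals overlap when each starts before the other ends.
Sorted by start: OP1, OP5, OP2, OP3, OP4.
OP5 starts exactly when OP1 ends (back-to-back, no overlap), so nothing later overlaps OP1 either.
OP2 starts after OP5 ends, so nothing later overlaps OP5 either.
OP3 starts after OP2 ends, so nothing later overlaps OP2 either.
OP4 starts after OP3 ends.
Every pair is clear; the schedule has no overlaps.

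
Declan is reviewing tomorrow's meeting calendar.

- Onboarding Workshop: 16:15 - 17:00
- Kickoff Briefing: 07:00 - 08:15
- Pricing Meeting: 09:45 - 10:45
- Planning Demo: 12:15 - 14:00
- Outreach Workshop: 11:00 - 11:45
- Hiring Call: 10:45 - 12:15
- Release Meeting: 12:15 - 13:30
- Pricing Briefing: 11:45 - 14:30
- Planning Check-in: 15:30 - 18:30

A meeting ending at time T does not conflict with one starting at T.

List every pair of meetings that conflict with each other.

Sorted by start: Kickoff Briefing, Pricing Meeting, Hiring Call, Outreach Workshop, Pricing Briefing, Planning Demo, Release Meeting, Planning Check-in, Onboarding Workshop.
Pricing Meeting starts after Kickoff Briefing ends, so Kickoff Briefing has no further overlaps.
Hiring Call starts exactly when Pricing Meeting ends (back-to-back, no overlap), so Pricing Meeting has no further overlaps.
Outreach Workshop starts before Hiring Call ends → Hiring Call and Outreach Workshop overlap.
Pricing Briefing starts before Hiring Call ends → Hiring Call and Pricing Briefing overlap.
Planning Demo starts exactly when Hiring Call ends (back-to-back, no overlap), so Hiring Call has no further overlaps.
Pricing Briefing starts exactly when Outreach Workshop ends (back-to-back, no overlap), so Outreach Workshop has no further overlaps.
Planning Demo starts before Pricing Briefing ends → Pricing Briefing and Planning Demo overlap.
Release Meeting starts before Pricing Briefing ends → Pricing Briefing and Release Meeting overlap.
Planning Check-in starts after Pricing Briefing ends, so Pricing Briefing has no further overlaps.
Release Meeting starts before Planning Demo ends → Planning Demo and Release Meeting overlap.
Planning Check-in starts after Planning Demo ends, so Planning Demo has no further overlaps.
Planning Check-in starts after Release Meeting ends, so Release Meeting has no further overlaps.
Onboarding Workshop starts before Planning Check-in ends → Planning Check-in and Onboarding Workshop overlap.

Hiring Call & Outreach Workshop, Hiring Call & Pricing Briefing, Onboarding Workshop & Planning Check-in, Planning Demo & Pricing Briefing, Planning Demo & Release Meeting, Pricing Briefing & Release Meeting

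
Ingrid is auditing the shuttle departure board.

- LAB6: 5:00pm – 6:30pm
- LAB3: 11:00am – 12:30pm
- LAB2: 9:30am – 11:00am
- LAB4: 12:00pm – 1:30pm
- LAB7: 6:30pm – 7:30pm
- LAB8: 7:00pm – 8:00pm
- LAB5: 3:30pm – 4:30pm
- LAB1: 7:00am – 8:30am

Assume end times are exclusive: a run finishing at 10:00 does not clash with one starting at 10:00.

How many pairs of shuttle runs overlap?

Two intervals overlap when each starts before the other ends.
Sorted by start: LAB1, LAB2, LAB3, LAB4, LAB5, LAB6, LAB7, LAB8.
LAB2 starts after LAB1 ends, so nothing later overlaps LAB1 either.
LAB3 starts exactly when LAB2 ends (back-to-back, no overlap), so nothing later overlaps LAB2 either.
LAB4 starts before LAB3 ends → LAB3 and LAB4 overlap.
LAB5 starts after LAB3 ends, so nothing later overlaps LAB3 either.
LAB5 starts after LAB4 ends, so nothing later overlaps LAB4 either.
LAB6 starts after LAB5 ends, so nothing later overlaps LAB5 either.
LAB7 starts exactly when LAB6 ends (back-to-back, no overlap), so nothing later overlaps LAB6 either.
LAB8 starts before LAB7 ends → LAB7 and LAB8 overlap.
Overlapping pairs: LAB3 & LAB4, LAB7 & LAB8 — 2 in total.

2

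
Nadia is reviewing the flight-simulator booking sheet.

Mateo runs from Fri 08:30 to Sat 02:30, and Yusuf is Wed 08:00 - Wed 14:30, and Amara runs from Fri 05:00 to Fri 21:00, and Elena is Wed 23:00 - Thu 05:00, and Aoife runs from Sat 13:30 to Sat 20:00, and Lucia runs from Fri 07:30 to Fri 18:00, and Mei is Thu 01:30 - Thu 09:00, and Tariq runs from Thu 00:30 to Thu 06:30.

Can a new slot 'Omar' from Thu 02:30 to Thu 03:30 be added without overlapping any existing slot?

No — it overlaps Elena, Mei, Tariq

Yusuf: ends Wed 14:30 at or before Omar starts Thu 02:30 → clear.
Elena: starts Wed 23:00 before Omar ends Thu 03:30, and ends Thu 05:00 after Omar starts Thu 02:30 → overlap.
Tariq: starts Thu 00:30 before Omar ends Thu 03:30, and ends Thu 06:30 after Omar starts Thu 02:30 → overlap.
Mei: starts Thu 01:30 before Omar ends Thu 03:30, and ends Thu 09:00 after Omar starts Thu 02:30 → overlap.
Amara: starts Fri 05:00 at or after Omar ends Thu 03:30 → clear.
Lucia: starts Fri 07:30 at or after Omar ends Thu 03:30 → clear.
Mateo: starts Fri 08:30 at or after Omar ends Thu 03:30 → clear.
Aoife: starts Sat 13:30 at or after Omar ends Thu 03:30 → clear.
Omar overlaps Tariq, Elena, Mei.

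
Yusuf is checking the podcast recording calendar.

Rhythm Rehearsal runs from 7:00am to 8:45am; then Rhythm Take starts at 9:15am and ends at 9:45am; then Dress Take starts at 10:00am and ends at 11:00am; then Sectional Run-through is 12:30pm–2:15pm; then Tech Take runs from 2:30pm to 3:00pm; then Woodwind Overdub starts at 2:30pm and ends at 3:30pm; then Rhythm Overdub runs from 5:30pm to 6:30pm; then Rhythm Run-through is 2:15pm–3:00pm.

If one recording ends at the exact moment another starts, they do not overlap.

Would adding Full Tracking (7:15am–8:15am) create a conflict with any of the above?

Yes — it overlaps Rhythm Rehearsal

Rhythm Rehearsal: starts 7:00am before Full Tracking ends 8:15am, and ends 8:45am after Full Tracking starts 7:15am → overlap.
Rhythm Take: starts 9:15am at or after Full Tracking ends 8:15am → clear.
Dress Take: starts 10:00am at or after Full Tracking ends 8:15am → clear.
Sectional Run-through: starts 12:30pm at or after Full Tracking ends 8:15am → clear.
Rhythm Run-through: starts 2:15pm at or after Full Tracking ends 8:15am → clear.
Tech Take: starts 2:30pm at or after Full Tracking ends 8:15am → clear.
Woodwind Overdub: starts 2:30pm at or after Full Tracking ends 8:15am → clear.
Rhythm Overdub: starts 5:30pm at or after Full Tracking ends 8:15am → clear.
Full Tracking overlaps Rhythm Rehearsal.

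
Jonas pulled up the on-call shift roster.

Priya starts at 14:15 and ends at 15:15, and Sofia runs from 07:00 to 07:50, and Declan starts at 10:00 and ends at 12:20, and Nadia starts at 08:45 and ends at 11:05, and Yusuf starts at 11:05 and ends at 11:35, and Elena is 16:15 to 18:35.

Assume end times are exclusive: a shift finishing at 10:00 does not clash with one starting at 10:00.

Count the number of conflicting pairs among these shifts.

2

Check each pair: they overlap iff neither finishes before the other starts.
Sorted by start: Sofia, Nadia, Declan, Yusuf, Priya, Elena.
Nadia starts after Sofia ends, so Sofia has no further overlaps.
Declan starts before Nadia ends → Nadia and Declan overlap.
Yusuf starts exactly when Nadia ends (back-to-back, no overlap), so Nadia has no further overlaps.
Yusuf starts before Declan ends → Declan and Yusuf overlap.
Priya starts after Declan ends, so Declan has no further overlaps.
Priya starts after Yusuf ends, so Yusuf has no further overlaps.
Elena starts after Priya ends.
Overlapping pairs: Declan & Nadia, Declan & Yusuf — 2 in total.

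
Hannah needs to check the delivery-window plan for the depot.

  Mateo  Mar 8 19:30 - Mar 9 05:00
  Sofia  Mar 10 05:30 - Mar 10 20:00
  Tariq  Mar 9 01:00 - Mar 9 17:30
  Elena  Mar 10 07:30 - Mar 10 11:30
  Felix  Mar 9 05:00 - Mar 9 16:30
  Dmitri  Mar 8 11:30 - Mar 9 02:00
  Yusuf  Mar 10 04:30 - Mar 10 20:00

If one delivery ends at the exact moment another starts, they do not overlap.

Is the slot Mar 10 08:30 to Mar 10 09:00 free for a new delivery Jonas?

No — it overlaps Elena, Sofia, Yusuf

Dmitri: ends Mar 9 02:00 at or before Jonas starts Mar 10 08:30 → clear.
Mateo: ends Mar 9 05:00 at or before Jonas starts Mar 10 08:30 → clear.
Tariq: ends Mar 9 17:30 at or before Jonas starts Mar 10 08:30 → clear.
Felix: ends Mar 9 16:30 at or before Jonas starts Mar 10 08:30 → clear.
Yusuf: starts Mar 10 04:30 before Jonas ends Mar 10 09:00, and ends Mar 10 20:00 after Jonas starts Mar 10 08:30 → overlap.
Sofia: starts Mar 10 05:30 before Jonas ends Mar 10 09:00, and ends Mar 10 20:00 after Jonas starts Mar 10 08:30 → overlap.
Elena: starts Mar 10 07:30 before Jonas ends Mar 10 09:00, and ends Mar 10 11:30 after Jonas starts Mar 10 08:30 → overlap.
Jonas overlaps Elena, Yusuf, Sofia.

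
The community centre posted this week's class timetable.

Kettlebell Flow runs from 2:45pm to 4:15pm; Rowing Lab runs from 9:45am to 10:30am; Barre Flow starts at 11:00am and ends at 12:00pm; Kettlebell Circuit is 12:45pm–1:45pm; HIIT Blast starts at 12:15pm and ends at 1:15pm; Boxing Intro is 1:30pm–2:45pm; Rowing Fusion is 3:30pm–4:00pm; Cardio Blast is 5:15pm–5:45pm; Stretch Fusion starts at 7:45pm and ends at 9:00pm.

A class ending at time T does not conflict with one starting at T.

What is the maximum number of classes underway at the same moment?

2

Walk through starts and ends in time order (an end at T is processed before a start at T):
9:45am start Rowing Lab → 1
10:30am end Rowing Lab → 0
11:00am start Barre Flow → 1
12:00pm end Barre Flow → 0
12:15pm start HIIT Blast → 1
12:45pm start Kettlebell Circuit → 2
1:15pm end HIIT Blast → 1
1:30pm start Boxing Intro → 2
1:45pm end Kettlebell Circuit → 1
2:45pm end Boxing Intro → 0
2:45pm start Kettlebell Flow → 1
3:30pm start Rowing Fusion → 2
4:00pm end Rowing Fusion → 1
4:15pm end Kettlebell Flow → 0
5:15pm start Cardio Blast → 1
5:45pm end Cardio Blast → 0
7:45pm start Stretch Fusion → 1
9:00pm end Stretch Fusion → 0
Peak is 2, at 12:45pm (HIIT Blast, Kettlebell Circuit).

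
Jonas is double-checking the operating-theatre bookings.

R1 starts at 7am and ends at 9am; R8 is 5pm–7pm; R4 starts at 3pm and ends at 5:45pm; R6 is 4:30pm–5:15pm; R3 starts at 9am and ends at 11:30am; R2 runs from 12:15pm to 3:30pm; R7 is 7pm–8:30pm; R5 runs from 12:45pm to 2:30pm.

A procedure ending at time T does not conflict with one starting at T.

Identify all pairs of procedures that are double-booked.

R2 & R4, R2 & R5, R4 & R6, R4 & R8, R6 & R8

Sorted by start: R1, R3, R2, R5, R4, R6, R8, R7.
R3 starts exactly when R1 ends (back-to-back, no overlap); R1 is clear from here.
R2 starts after R3 ends; R3 is clear from here.
R5 starts before R2 ends → R2 and R5 overlap.
R4 starts before R2 ends → R2 and R4 overlap.
R6 starts after R2 ends; R2 is clear from here.
R4 starts after R5 ends; R5 is clear from here.
R6 starts before R4 ends → R4 and R6 overlap.
R8 starts before R4 ends → R4 and R8 overlap.
R7 starts after R4 ends.
R8 starts before R6 ends → R6 and R8 overlap.
R7 starts after R6 ends.
R7 starts exactly when R8 ends (back-to-back, no overlap).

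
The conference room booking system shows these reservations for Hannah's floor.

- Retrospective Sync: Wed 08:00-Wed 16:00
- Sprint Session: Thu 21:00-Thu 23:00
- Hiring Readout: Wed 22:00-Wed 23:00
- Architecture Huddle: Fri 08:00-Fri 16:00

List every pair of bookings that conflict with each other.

no conflicts

Sorted by start: Retrospective Sync, Hiring Readout, Sprint Session, Architecture Huddle.
Hiring Readout starts after Retrospective Sync ends, so nothing later overlaps Retrospective Sync either.
Sprint Session starts after Hiring Readout ends, so nothing later overlaps Hiring Readout either.
Architecture Huddle starts after Sprint Session ends.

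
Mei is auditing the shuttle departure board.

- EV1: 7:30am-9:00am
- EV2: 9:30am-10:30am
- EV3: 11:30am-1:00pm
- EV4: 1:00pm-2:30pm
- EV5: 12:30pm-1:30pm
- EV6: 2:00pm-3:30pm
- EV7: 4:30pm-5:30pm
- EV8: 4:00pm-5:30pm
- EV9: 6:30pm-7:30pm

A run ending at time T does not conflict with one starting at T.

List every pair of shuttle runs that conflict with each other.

Sorted by start: EV1, EV2, EV3, EV5, EV4, EV6, EV8, EV7, EV9.
EV2 starts after EV1 ends — done with EV1.
EV3 starts after EV2 ends — done with EV2.
EV5 starts before EV3 ends → EV3 and EV5 overlap.
EV4 starts exactly when EV3 ends (back-to-back, no overlap) — done with EV3.
EV4 starts before EV5 ends → EV5 and EV4 overlap.
EV6 starts after EV5 ends — done with EV5.
EV6 starts before EV4 ends → EV4 and EV6 overlap.
EV8 starts after EV4 ends — done with EV4.
EV8 starts after EV6 ends — done with EV6.
EV7 starts before EV8 ends → EV8 and EV7 overlap.
EV9 starts after EV8 ends.
EV9 starts after EV7 ends.

EV3 & EV5, EV4 & EV5, EV4 & EV6, EV7 & EV8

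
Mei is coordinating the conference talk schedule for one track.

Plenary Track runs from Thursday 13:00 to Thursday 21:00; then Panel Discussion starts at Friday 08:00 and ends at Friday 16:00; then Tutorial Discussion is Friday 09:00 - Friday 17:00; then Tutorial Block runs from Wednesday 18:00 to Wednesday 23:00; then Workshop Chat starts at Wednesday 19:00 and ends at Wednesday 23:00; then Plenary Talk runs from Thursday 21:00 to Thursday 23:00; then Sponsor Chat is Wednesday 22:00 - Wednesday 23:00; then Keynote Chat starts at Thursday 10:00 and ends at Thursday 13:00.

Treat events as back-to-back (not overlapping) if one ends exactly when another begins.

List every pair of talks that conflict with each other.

Sorted by start: Tutorial Block, Workshop Chat, Sponsor Chat, Keynote Chat, Plenary Track, Plenary Talk, Panel Discussion, Tutorial Discussion.
Workshop Chat starts before Tutorial Block ends → Tutorial Block and Workshop Chat overlap.
Sponsor Chat starts before Tutorial Block ends → Tutorial Block and Sponsor Chat overlap.
Keynote Chat starts after Tutorial Block ends — done with Tutorial Block.
Sponsor Chat starts before Workshop Chat ends → Workshop Chat and Sponsor Chat overlap.
Keynote Chat starts after Workshop Chat ends — done with Workshop Chat.
Keynote Chat starts after Sponsor Chat ends — done with Sponsor Chat.
Plenary Track starts exactly when Keynote Chat ends (back-to-back, no overlap) — done with Keynote Chat.
Plenary Talk starts exactly when Plenary Track ends (back-to-back, no overlap) — done with Plenary Track.
Panel Discussion starts after Plenary Talk ends — done with Plenary Talk.
Tutorial Discussion starts before Panel Discussion ends → Panel Discussion and Tutorial Discussion overlap.

Panel Discussion & Tutorial Discussion, Sponsor Chat & Tutorial Block, Sponsor Chat & Workshop Chat, Tutorial Block & Workshop Chat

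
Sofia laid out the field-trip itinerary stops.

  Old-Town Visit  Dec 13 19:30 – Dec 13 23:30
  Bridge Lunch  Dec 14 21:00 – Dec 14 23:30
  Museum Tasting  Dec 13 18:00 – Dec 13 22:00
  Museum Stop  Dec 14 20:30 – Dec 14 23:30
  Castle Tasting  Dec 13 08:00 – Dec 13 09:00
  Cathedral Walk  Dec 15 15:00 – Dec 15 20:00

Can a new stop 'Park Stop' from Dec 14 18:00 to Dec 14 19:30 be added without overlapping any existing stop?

Yes — the slot is free

Castle Tasting: ends Dec 13 09:00 at or before Park Stop starts Dec 14 18:00 → clear.
Museum Tasting: ends Dec 13 22:00 at or before Park Stop starts Dec 14 18:00 → clear.
Old-Town Visit: ends Dec 13 23:30 at or before Park Stop starts Dec 14 18:00 → clear.
Museum Stop: starts Dec 14 20:30 at or after Park Stop ends Dec 14 19:30 → clear.
Bridge Lunch: starts Dec 14 21:00 at or after Park Stop ends Dec 14 19:30 → clear.
Cathedral Walk: starts Dec 15 15:00 at or after Park Stop ends Dec 14 19:30 → clear.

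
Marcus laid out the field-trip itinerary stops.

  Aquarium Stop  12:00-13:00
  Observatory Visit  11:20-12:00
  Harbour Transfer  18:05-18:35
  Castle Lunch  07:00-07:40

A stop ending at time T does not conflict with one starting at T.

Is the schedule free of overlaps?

Sorted by start: Castle Lunch, Observatory Visit, Aquarium Stop, Harbour Transfer.
Observatory Visit starts after Castle Lunch ends, so nothing later overlaps Castle Lunch either.
Aquarium Stop starts exactly when Observatory Visit ends (back-to-back, no overlap), so nothing later overlaps Observatory Visit either.
Harbour Transfer starts after Aquarium Stop ends.
Every pair is clear; the schedule has no overlaps.

Yes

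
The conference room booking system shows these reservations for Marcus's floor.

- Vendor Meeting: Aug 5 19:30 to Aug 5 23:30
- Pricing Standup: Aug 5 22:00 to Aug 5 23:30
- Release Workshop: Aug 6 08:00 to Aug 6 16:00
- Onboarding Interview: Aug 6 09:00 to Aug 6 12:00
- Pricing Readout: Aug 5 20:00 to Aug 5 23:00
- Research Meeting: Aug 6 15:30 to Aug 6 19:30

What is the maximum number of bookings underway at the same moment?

3

Walk through starts and ends in time order (an end at T is processed before a start at T):
Aug 5 19:30 start Vendor Meeting → 1
Aug 5 20:00 start Pricing Readout → 2
Aug 5 22:00 start Pricing Standup → 3
Aug 5 23:00 end Pricing Readout → 2
Aug 5 23:30 end Pricing Standup → 1
Aug 5 23:30 end Vendor Meeting → 0
Aug 6 08:00 start Release Workshop → 1
Aug 6 09:00 start Onboarding Interview → 2
Aug 6 12:00 end Onboarding Interview → 1
Aug 6 15:30 start Research Meeting → 2
Aug 6 16:00 end Release Workshop → 1
Aug 6 19:30 end Research Meeting → 0
Peak is 3, at Aug 5 22:00 (Pricing Readout, Pricing Standup, Vendor Meeting).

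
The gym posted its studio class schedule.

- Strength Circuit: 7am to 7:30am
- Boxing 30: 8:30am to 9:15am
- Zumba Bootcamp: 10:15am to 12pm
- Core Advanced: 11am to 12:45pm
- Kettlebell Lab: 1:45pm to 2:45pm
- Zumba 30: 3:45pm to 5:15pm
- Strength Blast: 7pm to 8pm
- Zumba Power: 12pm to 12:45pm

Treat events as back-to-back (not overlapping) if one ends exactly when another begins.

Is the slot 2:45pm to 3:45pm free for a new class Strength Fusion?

Strength Circuit: ends 7:30am at or before Strength Fusion starts 2:45pm → clear.
Boxing 30: ends 9:15am at or before Strength Fusion starts 2:45pm → clear.
Zumba Bootcamp: ends 12pm at or before Strength Fusion starts 2:45pm → clear.
Core Advanced: ends 12:45pm at or before Strength Fusion starts 2:45pm → clear.
Zumba Power: ends 12:45pm at or before Strength Fusion starts 2:45pm → clear.
Kettlebell Lab: ends 2:45pm at or before Strength Fusion starts 2:45pm → clear.
Zumba 30: starts 3:45pm at or after Strength Fusion ends 3:45pm → clear.
Strength Blast: starts 7pm at or after Strength Fusion ends 3:45pm → clear.

Yes — the slot is free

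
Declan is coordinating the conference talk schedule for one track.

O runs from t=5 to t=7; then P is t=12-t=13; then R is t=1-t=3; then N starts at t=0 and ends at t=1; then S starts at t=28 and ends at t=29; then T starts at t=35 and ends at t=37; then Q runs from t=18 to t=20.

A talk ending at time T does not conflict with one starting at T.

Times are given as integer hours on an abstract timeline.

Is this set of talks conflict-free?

Yes

Sorted by start: N, R, O, P, Q, S, T.
R starts exactly when N ends (back-to-back, no overlap) — done with N.
O starts after R ends — done with R.
P starts after O ends — done with O.
Q starts after P ends — done with P.
S starts after Q ends — done with Q.
T starts after S ends.
Every pair is clear; the schedule has no overlaps.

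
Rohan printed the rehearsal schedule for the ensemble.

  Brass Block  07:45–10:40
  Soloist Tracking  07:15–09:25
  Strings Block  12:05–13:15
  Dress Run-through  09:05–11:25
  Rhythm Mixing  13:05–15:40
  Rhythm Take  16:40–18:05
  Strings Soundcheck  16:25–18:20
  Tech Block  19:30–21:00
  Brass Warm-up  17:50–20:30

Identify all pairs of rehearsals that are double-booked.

Sorted by start: Soloist Tracking, Brass Block, Dress Run-through, Strings Block, Rhythm Mixing, Strings Soundcheck, Rhythm Take, Brass Warm-up, Tech Block.
Brass Block starts before Soloist Tracking ends → Soloist Tracking and Brass Block overlap.
Dress Run-through starts before Soloist Tracking ends → Soloist Tracking and Dress Run-through overlap.
Strings Block starts after Soloist Tracking ends, so Soloist Tracking has no further overlaps.
Dress Run-through starts before Brass Block ends → Brass Block and Dress Run-through overlap.
Strings Block starts after Brass Block ends, so Brass Block has no further overlaps.
Strings Block starts after Dress Run-through ends, so Dress Run-through has no further overlaps.
Rhythm Mixing starts before Strings Block ends → Strings Block and Rhythm Mixing overlap.
Strings Soundcheck starts after Strings Block ends, so Strings Block has no further overlaps.
Strings Soundcheck starts after Rhythm Mixing ends, so Rhythm Mixing has no further overlaps.
Rhythm Take starts before Strings Soundcheck ends → Strings Soundcheck and Rhythm Take overlap.
Brass Warm-up starts before Strings Soundcheck ends → Strings Soundcheck and Brass Warm-up overlap.
Tech Block starts after Strings Soundcheck ends.
Brass Warm-up starts before Rhythm Take ends → Rhythm Take and Brass Warm-up overlap.
Tech Block starts after Rhythm Take ends.
Tech Block starts before Brass Warm-up ends → Brass Warm-up and Tech Block overlap.

Brass Block & Dress Run-through, Brass Block & Soloist Tracking, Brass Warm-up & Rhythm Take, Brass Warm-up & Strings Soundcheck, Brass Warm-up & Tech Block, Dress Run-through & Soloist Tracking, Rhythm Mixing & Strings Block, Rhythm Take & Strings Soundcheck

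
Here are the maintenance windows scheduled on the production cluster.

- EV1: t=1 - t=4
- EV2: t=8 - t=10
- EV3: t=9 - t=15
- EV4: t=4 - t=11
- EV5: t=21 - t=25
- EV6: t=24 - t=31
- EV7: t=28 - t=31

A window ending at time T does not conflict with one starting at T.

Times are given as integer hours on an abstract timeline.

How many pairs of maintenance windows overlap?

Check each pair: they overlap iff neither finishes before the other starts.
Sorted by start: EV1, EV4, EV2, EV3, EV5, EV6, EV7.
EV4 starts exactly when EV1 ends (back-to-back, no overlap); EV1 is clear from here.
EV2 starts before EV4 ends → EV4 and EV2 overlap.
EV3 starts before EV4 ends → EV4 and EV3 overlap.
EV5 starts after EV4 ends; EV4 is clear from here.
EV3 starts before EV2 ends → EV2 and EV3 overlap.
EV5 starts after EV2 ends; EV2 is clear from here.
EV5 starts after EV3 ends; EV3 is clear from here.
EV6 starts before EV5 ends → EV5 and EV6 overlap.
EV7 starts after EV5 ends.
EV7 starts before EV6 ends → EV6 and EV7 overlap.
Overlapping pairs: EV2 & EV3, EV2 & EV4, EV3 & EV4, EV5 & EV6, EV6 & EV7 — 5 in total.

5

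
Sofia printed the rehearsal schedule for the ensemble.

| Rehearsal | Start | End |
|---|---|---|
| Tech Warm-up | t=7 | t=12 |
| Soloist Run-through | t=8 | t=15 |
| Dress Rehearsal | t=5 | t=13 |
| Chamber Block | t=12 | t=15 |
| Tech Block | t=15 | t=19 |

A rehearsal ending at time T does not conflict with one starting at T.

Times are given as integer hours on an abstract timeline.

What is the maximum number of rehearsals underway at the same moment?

Walk through starts and ends in time order (an end at T is processed before a start at T):
t=5 start Dress Rehearsal → 1
t=7 start Tech Warm-up → 2
t=8 start Soloist Run-through → 3
t=12 end Tech Warm-up → 2
t=12 start Chamber Block → 3
t=13 end Dress Rehearsal → 2
t=15 end Chamber Block → 1
t=15 end Soloist Run-through → 0
t=15 start Tech Block → 1
t=19 end Tech Block → 0
Peak is 3, at t=8 (Dress Rehearsal, Soloist Run-through, Tech Warm-up).

3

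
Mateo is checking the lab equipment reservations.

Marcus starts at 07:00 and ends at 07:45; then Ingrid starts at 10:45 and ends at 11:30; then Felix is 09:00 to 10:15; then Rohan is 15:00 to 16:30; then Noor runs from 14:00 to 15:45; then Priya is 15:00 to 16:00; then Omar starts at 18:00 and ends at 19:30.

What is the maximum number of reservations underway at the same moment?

Sweep the timeline, counting +1 at each start and −1 at each end (ends before starts at a tie):
07:00 start Marcus → 1
07:45 end Marcus → 0
09:00 start Felix → 1
10:15 end Felix → 0
10:45 start Ingrid → 1
11:30 end Ingrid → 0
14:00 start Noor → 1
15:00 start Priya → 2
15:00 start Rohan → 3
15:45 end Noor → 2
16:00 end Priya → 1
16:30 end Rohan → 0
18:00 start Omar → 1
19:30 end Omar → 0
Peak is 3, at 15:00 (Noor, Priya, Rohan).

3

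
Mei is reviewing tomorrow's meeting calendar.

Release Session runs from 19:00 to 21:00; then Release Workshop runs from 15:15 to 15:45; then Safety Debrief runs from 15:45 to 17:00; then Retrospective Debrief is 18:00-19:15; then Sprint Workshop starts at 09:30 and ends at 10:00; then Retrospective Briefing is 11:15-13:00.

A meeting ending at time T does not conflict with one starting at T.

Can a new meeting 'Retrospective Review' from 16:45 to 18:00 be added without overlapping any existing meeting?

Sprint Workshop: ends 10:00 at or before Retrospective Review starts 16:45 → clear.
Retrospective Briefing: ends 13:00 at or before Retrospective Review starts 16:45 → clear.
Release Workshop: ends 15:45 at or before Retrospective Review starts 16:45 → clear.
Safety Debrief: starts 15:45 before Retrospective Review ends 18:00, and ends 17:00 after Retrospective Review starts 16:45 → overlap.
Retrospective Debrief: starts 18:00 at or after Retrospective Review ends 18:00 → clear.
Release Session: starts 19:00 at or after Retrospective Review ends 18:00 → clear.
Retrospective Review overlaps Safety Debrief.

No — it overlaps Safety Debrief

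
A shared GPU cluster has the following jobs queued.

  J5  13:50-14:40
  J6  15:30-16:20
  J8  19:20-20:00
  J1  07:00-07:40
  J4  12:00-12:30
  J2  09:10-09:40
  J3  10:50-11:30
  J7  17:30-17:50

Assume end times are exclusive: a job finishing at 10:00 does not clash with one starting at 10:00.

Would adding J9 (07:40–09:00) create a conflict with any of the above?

No — it doesn't clash with anything

J1: ends 07:40 at or before J9 starts 07:40 → clear.
J2: starts 09:10 at or after J9 ends 09:00 → clear.
J3: starts 10:50 at or after J9 ends 09:00 → clear.
J4: starts 12:00 at or after J9 ends 09:00 → clear.
J5: starts 13:50 at or after J9 ends 09:00 → clear.
J6: starts 15:30 at or after J9 ends 09:00 → clear.
J7: starts 17:30 at or after J9 ends 09:00 → clear.
J8: starts 19:20 at or after J9 ends 09:00 → clear.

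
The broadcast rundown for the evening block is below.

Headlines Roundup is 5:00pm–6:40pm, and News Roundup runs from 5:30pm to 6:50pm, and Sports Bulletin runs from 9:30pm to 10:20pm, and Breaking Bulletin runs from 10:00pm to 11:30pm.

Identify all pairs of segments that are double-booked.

Sorted by start: Headlines Roundup, News Roundup, Sports Bulletin, Breaking Bulletin.
News Roundup starts before Headlines Roundup ends → Headlines Roundup and News Roundup overlap.
Sports Bulletin starts after Headlines Roundup ends — done with Headlines Roundup.
Sports Bulletin starts after News Roundup ends — done with News Roundup.
Breaking Bulletin starts before Sports Bulletin ends → Sports Bulletin and Breaking Bulletin overlap.

Breaking Bulletin & Sports Bulletin, Headlines Roundup & News Roundup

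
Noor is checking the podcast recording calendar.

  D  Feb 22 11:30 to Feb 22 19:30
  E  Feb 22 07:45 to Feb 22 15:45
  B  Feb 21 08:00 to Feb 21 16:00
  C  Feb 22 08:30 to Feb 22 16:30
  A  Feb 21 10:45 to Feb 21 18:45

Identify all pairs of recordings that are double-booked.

Sorted by start: B, A, E, C, D.
A starts before B ends → B and A overlap.
E starts after B ends — done with B.
E starts after A ends — done with A.
C starts before E ends → E and C overlap.
D starts before E ends → E and D overlap.
D starts before C ends → C and D overlap.

A & B, C & D, C & E, D & E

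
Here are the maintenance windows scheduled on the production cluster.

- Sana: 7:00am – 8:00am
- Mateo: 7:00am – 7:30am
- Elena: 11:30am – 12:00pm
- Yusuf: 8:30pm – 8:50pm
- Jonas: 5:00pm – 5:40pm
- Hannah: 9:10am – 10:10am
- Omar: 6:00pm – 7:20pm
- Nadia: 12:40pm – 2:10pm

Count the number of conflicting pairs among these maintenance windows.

Sorted by start: Mateo, Sana, Hannah, Elena, Nadia, Jonas, Omar, Yusuf.
Sana starts before Mateo ends → Mateo and Sana overlap.
Hannah starts after Mateo ends — done with Mateo.
Hannah starts after Sana ends — done with Sana.
Elena starts after Hannah ends — done with Hannah.
Nadia starts after Elena ends — done with Elena.
Jonas starts after Nadia ends — done with Nadia.
Omar starts after Jonas ends — done with Jonas.
Yusuf starts after Omar ends.
Overlapping pairs: Mateo & Sana — 1 in total.

1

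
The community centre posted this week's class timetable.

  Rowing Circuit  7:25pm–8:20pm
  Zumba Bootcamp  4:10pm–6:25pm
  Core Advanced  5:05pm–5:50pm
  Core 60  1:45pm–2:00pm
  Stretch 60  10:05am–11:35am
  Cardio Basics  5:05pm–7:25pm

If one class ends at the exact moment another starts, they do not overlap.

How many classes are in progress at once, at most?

Sweep the timeline, counting +1 at each start and −1 at each end (ends before starts at a tie):
10:05am start Stretch 60 → 1
11:35am end Stretch 60 → 0
1:45pm start Core 60 → 1
2:00pm end Core 60 → 0
4:10pm start Zumba Bootcamp → 1
5:05pm start Cardio Basics → 2
5:05pm start Core Advanced → 3
5:50pm end Core Advanced → 2
6:25pm end Zumba Bootcamp → 1
7:25pm end Cardio Basics → 0
7:25pm start Rowing Circuit → 1
8:20pm end Rowing Circuit → 0
Peak is 3, at 5:05pm (Cardio Basics, Core Advanced, Zumba Bootcamp).

3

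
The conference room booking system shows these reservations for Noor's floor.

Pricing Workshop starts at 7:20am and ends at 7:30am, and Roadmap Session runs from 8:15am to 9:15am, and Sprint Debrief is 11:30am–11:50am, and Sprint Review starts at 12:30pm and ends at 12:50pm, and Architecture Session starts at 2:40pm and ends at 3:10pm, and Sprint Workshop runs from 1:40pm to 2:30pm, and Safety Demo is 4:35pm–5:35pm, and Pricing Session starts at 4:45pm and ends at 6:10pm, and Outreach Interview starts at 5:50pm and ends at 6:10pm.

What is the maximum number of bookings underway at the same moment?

Sweep the timeline, counting +1 at each start and −1 at each end (ends before starts at a tie):
7:20am start Pricing Workshop → 1
7:30am end Pricing Workshop → 0
8:15am start Roadmap Session → 1
9:15am end Roadmap Session → 0
11:30am start Sprint Debrief → 1
11:50am end Sprint Debrief → 0
12:30pm start Sprint Review → 1
12:50pm end Sprint Review → 0
1:40pm start Sprint Workshop → 1
2:30pm end Sprint Workshop → 0
2:40pm start Architecture Session → 1
3:10pm end Architecture Session → 0
4:35pm start Safety Demo → 1
4:45pm start Pricing Session → 2
5:35pm end Safety Demo → 1
5:50pm start Outreach Interview → 2
6:10pm end Outreach Interview → 1
6:10pm end Pricing Session → 0
Peak is 2, at 4:45pm (Pricing Session, Safety Demo).

2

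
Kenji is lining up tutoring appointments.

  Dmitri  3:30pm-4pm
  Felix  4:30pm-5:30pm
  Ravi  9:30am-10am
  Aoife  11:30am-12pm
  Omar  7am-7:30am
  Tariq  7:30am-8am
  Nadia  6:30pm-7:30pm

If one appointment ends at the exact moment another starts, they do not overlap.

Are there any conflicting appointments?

No

Check each pair: they overlap iff neither finishes before the other starts.
Sorted by start: Omar, Tariq, Ravi, Aoife, Dmitri, Felix, Nadia.
Tariq starts exactly when Omar ends (back-to-back, no overlap), so Omar has no further overlaps.
Ravi starts after Tariq ends, so Tariq has no further overlaps.
Aoife starts after Ravi ends, so Ravi has no further overlaps.
Dmitri starts after Aoife ends, so Aoife has no further overlaps.
Felix starts after Dmitri ends, so Dmitri has no further overlaps.
Nadia starts after Felix ends.
Every pair is clear; the schedule has no overlaps.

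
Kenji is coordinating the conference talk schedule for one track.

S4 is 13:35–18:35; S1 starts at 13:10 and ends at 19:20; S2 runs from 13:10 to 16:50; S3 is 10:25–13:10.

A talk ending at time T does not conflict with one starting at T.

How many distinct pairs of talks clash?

3

Sorted by start: S3, S1, S2, S4.
S1 starts exactly when S3 ends (back-to-back, no overlap); S3 is clear from here.
S2 starts before S1 ends → S1 and S2 overlap.
S4 starts before S1 ends → S1 and S4 overlap.
S4 starts before S2 ends → S2 and S4 overlap.
Overlapping pairs: S1 & S2, S1 & S4, S2 & S4 — 3 in total.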